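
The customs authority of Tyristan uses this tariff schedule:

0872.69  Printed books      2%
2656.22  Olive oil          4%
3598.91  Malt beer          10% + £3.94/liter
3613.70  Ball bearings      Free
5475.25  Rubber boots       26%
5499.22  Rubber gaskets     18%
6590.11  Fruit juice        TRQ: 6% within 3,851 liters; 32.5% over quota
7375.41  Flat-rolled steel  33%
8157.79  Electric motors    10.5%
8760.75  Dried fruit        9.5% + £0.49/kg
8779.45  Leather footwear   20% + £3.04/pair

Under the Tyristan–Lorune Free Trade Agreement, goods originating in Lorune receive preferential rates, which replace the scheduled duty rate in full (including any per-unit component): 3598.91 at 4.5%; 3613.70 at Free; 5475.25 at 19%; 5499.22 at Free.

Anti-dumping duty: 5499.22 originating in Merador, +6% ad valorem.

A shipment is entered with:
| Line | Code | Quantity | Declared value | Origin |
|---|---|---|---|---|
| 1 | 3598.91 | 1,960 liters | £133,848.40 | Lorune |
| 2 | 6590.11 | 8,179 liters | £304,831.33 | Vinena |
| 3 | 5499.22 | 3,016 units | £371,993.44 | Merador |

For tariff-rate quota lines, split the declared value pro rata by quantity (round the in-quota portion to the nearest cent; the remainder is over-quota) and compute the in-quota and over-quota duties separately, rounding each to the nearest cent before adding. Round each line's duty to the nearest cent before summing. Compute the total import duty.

£156,337.20

Line 1 (3598.91, Lorune, 1,960 liters, £133,848.40):
Base rate for 3598.91 is 10% + £3.94/liter.
Origin Lorune qualifies under the Tyristan–Lorune agreement and 3598.91 is covered: preferential rate 4.5% applies instead.
Duty = £133,848.40 × 4.5% = £6,023.18.
Line 2 (6590.11, Vinena, 8,179 liters, £304,831.33):
Code 6590.11 is under a tariff-rate quota (threshold 3,851 liters). In-quota: 3,851 liters at 6%; over-quota: 4,328 liters at 32.5%.
Pro-rata value split: in-quota = £304,831.33 × 3,851/8,179 = £143,526.77; over-quota = £304,831.33 − £143,526.77 = £161,304.56.
In-quota duty = £143,526.77 × 6% = £8,611.61. Over-quota duty = £161,304.56 × 32.5% = £52,423.98.
Line duty = £8,611.61 + £52,423.98 = £61,035.59.
Line 3 (5499.22, Merador, 3,016 units, £371,993.44):
Base rate for 5499.22 is 18%.
5499.22 has an FTA preferential rate, but origin Merador is not Lorune; base rate stands.
Additional duty on 5499.22 from Merador: +6%. Applied ad valorem rate: 18% + 6% = 24%.
Duty = £371,993.44 × 24% = £89,278.43.
Total = £6,023.18 + £61,035.59 + £89,278.43 = £156,337.20.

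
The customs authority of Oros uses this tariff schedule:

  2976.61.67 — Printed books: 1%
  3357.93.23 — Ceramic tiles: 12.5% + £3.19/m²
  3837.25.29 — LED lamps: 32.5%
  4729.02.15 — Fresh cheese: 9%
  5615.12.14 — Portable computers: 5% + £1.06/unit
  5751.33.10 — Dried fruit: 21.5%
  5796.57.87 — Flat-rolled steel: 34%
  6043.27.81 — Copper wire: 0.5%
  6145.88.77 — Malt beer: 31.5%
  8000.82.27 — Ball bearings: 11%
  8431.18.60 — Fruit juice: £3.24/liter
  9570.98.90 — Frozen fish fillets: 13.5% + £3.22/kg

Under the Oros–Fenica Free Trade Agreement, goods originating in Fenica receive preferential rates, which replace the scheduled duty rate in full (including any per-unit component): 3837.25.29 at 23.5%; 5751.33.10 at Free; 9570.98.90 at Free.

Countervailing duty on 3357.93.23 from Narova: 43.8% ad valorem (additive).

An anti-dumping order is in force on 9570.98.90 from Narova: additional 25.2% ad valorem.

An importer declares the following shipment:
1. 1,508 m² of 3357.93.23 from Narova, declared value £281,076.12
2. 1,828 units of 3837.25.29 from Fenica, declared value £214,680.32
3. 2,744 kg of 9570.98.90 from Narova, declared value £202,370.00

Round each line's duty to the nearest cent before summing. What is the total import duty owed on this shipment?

£300,659.13

Line 1 (3357.93.23, Narova, 1,508 m², £281,076.12):
Base rate for 3357.93.23 is 12.5% + £3.19/m².
Additional duty on 3357.93.23 from Narova: +43.8%. Applied ad valorem rate: 12.5% + 43.8% = 56.3%.
Duty = £281,076.12 × 56.3% + 1,508 × £3.19 = £163,056.38.
Line 2 (3837.25.29, Fenica, 1,828 units, £214,680.32):
Base rate for 3837.25.29 is 32.5%.
Origin Fenica qualifies under the Oros–Fenica agreement and 3837.25.29 is covered: preferential rate 23.5% applies instead.
Duty = £214,680.32 × 23.5% = £50,449.88.
Line 3 (9570.98.90, Narova, 2,744 kg, £202,370.00):
Base rate for 9570.98.90 is 13.5% + £3.22/kg.
9570.98.90 has an FTA preferential rate, but origin Narova is not Fenica; base rate stands.
Additional duty on 9570.98.90 from Narova: +25.2%. Applied ad valorem rate: 13.5% + 25.2% = 38.7%.
Duty = £202,370.00 × 38.7% + 2,744 × £3.22 = £87,152.87.
Total = £163,056.38 + £50,449.88 + £87,152.87 = £300,659.13.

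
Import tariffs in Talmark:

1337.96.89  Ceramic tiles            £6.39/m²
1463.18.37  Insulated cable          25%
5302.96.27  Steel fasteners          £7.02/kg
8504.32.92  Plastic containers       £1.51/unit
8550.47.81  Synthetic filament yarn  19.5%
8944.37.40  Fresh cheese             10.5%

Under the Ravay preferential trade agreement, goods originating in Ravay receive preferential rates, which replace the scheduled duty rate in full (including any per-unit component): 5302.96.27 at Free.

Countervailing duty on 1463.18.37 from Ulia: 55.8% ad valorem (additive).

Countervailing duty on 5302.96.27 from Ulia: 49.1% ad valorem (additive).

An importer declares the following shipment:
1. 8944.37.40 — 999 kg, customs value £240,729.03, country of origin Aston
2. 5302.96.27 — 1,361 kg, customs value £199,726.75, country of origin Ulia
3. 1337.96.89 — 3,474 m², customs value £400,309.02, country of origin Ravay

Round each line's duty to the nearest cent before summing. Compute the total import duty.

Line 1 (8944.37.40, Aston, 999 kg, £240,729.03):
Base rate for 8944.37.40 is 10.5%.
Duty = £240,729.03 × 10.5% = £25,276.55.
Line 2 (5302.96.27, Ulia, 1,361 kg, £199,726.75):
Base rate for 5302.96.27 is £7.02/kg.
5302.96.27 has an FTA preferential rate, but origin Ulia is not Ravay; base rate stands.
Additional duty on 5302.96.27 from Ulia: +49.1% ad valorem. Applied ad valorem rate = 49.1%.
Duty = £199,726.75 × 49.1% + 1,361 × £7.02 = £107,620.05.
Line 3 (1337.96.89, Ravay, 3,474 m², £400,309.02):
Base rate for 1337.96.89 is £6.39/m².
Origin Ravay is the FTA partner but 1337.96.89 is not on the preference list; base rate stands.
Duty = 3,474 × £6.39 = £22,198.86.
Total = £25,276.55 + £107,620.05 + £22,198.86 = £155,095.46.

£155,095.46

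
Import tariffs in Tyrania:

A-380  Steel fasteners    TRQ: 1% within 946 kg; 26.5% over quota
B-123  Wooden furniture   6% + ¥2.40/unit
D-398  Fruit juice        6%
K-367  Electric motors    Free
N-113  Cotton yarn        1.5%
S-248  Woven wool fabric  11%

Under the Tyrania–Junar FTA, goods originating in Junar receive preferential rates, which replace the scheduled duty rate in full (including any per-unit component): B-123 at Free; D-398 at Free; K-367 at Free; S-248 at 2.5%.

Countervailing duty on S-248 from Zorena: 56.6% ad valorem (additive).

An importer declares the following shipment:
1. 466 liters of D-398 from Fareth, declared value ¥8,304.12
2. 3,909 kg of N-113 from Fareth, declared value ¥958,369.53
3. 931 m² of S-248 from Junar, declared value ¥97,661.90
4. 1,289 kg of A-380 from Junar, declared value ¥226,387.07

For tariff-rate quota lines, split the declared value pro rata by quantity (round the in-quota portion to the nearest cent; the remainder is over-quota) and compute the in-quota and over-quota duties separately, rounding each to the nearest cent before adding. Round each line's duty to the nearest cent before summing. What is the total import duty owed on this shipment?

Line 1 (D-398, Fareth, 466 liters, ¥8,304.12):
Base rate for D-398 is 6%.
D-398 has an FTA preferential rate, but origin Fareth is not Junar; base rate stands.
Duty = ¥8,304.12 × 6% = ¥498.25.
Line 2 (N-113, Fareth, 3,909 kg, ¥958,369.53):
Base rate for N-113 is 1.5%.
Duty = ¥958,369.53 × 1.5% = ¥14,375.54.
Line 3 (S-248, Junar, 931 m², ¥97,661.90):
Base rate for S-248 is 11%.
Origin Junar qualifies under the Tyrania–Junar agreement and S-248 is covered: preferential rate 2.5% applies instead.
The additional-duty order on S-248 targets Zorena, not Junar; it does not apply.
Duty = ¥97,661.90 × 2.5% = ¥2,441.55.
Line 4 (A-380, Junar, 1,289 kg, ¥226,387.07):
Code A-380 is under a tariff-rate quota (threshold 946 kg). In-quota: 946 kg at 1%; over-quota: 343 kg at 26.5%.
Pro-rata value split: in-quota = ¥226,387.07 × 946/1,289 = ¥166,145.98; over-quota = ¥226,387.07 − ¥166,145.98 = ¥60,241.09.
In-quota duty = ¥166,145.98 × 1% = ¥1,661.46. Over-quota duty = ¥60,241.09 × 26.5% = ¥15,963.89.
Line duty = ¥1,661.46 + ¥15,963.89 = ¥17,625.35.
Total = ¥498.25 + ¥14,375.54 + ¥2,441.55 + ¥17,625.35 = ¥34,940.69.

¥34,940.69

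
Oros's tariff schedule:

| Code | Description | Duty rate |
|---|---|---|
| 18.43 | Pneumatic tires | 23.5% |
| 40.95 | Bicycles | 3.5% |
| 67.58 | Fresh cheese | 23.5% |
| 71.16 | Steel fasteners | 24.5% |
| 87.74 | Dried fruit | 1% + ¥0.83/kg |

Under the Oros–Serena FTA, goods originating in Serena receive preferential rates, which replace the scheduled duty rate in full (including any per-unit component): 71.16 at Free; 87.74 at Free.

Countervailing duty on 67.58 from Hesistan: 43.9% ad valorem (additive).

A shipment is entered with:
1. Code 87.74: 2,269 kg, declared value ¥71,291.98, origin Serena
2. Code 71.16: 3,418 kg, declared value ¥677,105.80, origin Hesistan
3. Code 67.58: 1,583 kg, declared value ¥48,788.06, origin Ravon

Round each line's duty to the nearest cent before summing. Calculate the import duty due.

¥177,356.11

Line 1 (87.74, Serena, 2,269 kg, ¥71,291.98):
Base rate for 87.74 is 1% + ¥0.83/kg.
Origin Serena qualifies under the Oros–Serena agreement and 87.74 is covered: preferential rate Free applies instead.
Duty = ¥71,291.98 × 0% = ¥0.00.
Line 2 (71.16, Hesistan, 3,418 kg, ¥677,105.80):
Base rate for 71.16 is 24.5%.
71.16 has an FTA preferential rate, but origin Hesistan is not Serena; base rate stands.
Duty = ¥677,105.80 × 24.5% = ¥165,890.92.
Line 3 (67.58, Ravon, 1,583 kg, ¥48,788.06):
Base rate for 67.58 is 23.5%.
The additional-duty order on 67.58 targets Hesistan, not Ravon; it does not apply.
Duty = ¥48,788.06 × 23.5% = ¥11,465.19.
Total = ¥0.00 + ¥165,890.92 + ¥11,465.19 = ¥177,356.11.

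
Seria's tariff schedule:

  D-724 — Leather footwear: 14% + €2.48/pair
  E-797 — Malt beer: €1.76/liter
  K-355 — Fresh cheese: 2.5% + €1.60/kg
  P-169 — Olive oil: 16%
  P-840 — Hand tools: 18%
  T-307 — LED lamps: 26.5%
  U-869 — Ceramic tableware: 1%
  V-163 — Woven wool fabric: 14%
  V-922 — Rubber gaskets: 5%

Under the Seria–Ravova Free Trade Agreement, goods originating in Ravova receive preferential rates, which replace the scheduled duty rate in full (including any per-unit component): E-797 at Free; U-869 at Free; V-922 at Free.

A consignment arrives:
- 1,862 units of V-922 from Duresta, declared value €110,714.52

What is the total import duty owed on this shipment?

Line 1 (V-922, Duresta, 1,862 units, €110,714.52):
Base rate for V-922 is 5%.
V-922 has an FTA preferential rate, but origin Duresta is not Ravova; base rate stands.
Duty = €110,714.52 × 5% = €5,535.73.

€5,535.73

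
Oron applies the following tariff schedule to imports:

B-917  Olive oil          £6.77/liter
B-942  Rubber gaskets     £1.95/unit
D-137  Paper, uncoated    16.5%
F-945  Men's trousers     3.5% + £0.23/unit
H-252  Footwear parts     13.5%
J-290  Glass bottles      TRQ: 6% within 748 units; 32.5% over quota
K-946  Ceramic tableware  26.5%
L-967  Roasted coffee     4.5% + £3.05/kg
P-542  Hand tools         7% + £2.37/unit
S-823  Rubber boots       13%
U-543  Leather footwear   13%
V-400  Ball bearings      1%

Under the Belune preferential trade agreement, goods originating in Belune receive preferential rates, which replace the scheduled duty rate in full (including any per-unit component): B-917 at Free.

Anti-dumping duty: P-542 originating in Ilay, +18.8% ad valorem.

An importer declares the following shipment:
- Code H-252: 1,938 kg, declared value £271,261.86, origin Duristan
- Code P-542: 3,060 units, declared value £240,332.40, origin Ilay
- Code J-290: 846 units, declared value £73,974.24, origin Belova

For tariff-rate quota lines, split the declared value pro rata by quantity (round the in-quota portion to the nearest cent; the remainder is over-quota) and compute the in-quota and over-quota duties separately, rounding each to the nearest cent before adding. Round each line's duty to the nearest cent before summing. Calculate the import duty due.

£112,587.58

Line 1 (H-252, Duristan, 1,938 kg, £271,261.86):
Base rate for H-252 is 13.5%.
Duty = £271,261.86 × 13.5% = £36,620.35.
Line 2 (P-542, Ilay, 3,060 units, £240,332.40):
Base rate for P-542 is 7% + £2.37/unit.
Additional duty on P-542 from Ilay: +18.8%. Applied ad valorem rate: 7% + 18.8% = 25.8%.
Duty = £240,332.40 × 25.8% + 3,060 × £2.37 = £69,257.96.
Line 3 (J-290, Belova, 846 units, £73,974.24):
Code J-290 is under a tariff-rate quota (threshold 748 units). In-quota: 748 units at 6%; over-quota: 98 units at 32.5%.
Pro-rata value split: in-quota = £73,974.24 × 748/846 = £65,405.12; over-quota = £73,974.24 − £65,405.12 = £8,569.12.
In-quota duty = £65,405.12 × 6% = £3,924.31. Over-quota duty = £8,569.12 × 32.5% = £2,784.96.
Line duty = £3,924.31 + £2,784.96 = £6,709.27.
Total = £36,620.35 + £69,257.96 + £6,709.27 = £112,587.58.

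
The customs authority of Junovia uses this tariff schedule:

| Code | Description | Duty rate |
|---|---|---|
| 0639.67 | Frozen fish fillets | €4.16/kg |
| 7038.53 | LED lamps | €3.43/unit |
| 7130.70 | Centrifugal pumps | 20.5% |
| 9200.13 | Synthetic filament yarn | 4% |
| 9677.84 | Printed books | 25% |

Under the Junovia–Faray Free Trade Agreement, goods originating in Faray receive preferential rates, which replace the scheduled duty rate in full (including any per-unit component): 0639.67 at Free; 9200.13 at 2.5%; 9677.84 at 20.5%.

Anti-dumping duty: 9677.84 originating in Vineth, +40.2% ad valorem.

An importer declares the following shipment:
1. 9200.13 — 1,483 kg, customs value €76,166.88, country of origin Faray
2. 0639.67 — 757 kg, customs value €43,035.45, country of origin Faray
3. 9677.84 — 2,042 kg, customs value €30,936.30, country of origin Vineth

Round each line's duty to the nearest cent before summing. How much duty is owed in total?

€22,074.64

Line 1 (9200.13, Faray, 1,483 kg, €76,166.88):
Base rate for 9200.13 is 4%.
Origin Faray qualifies under the Junovia–Faray agreement and 9200.13 is covered: preferential rate 2.5% applies instead.
Duty = €76,166.88 × 2.5% = €1,904.17.
Line 2 (0639.67, Faray, 757 kg, €43,035.45):
Base rate for 0639.67 is €4.16/kg.
Origin Faray qualifies under the Junovia–Faray agreement and 0639.67 is covered: preferential rate Free applies instead.
Duty = €43,035.45 × 0% = €0.00.
Line 3 (9677.84, Vineth, 2,042 kg, €30,936.30):
Base rate for 9677.84 is 25%.
9677.84 has an FTA preferential rate, but origin Vineth is not Faray; base rate stands.
Additional duty on 9677.84 from Vineth: +40.2%. Applied ad valorem rate: 25% + 40.2% = 65.2%.
Duty = €30,936.30 × 65.2% = €20,170.47.
Total = €1,904.17 + €0.00 + €20,170.47 = €22,074.64.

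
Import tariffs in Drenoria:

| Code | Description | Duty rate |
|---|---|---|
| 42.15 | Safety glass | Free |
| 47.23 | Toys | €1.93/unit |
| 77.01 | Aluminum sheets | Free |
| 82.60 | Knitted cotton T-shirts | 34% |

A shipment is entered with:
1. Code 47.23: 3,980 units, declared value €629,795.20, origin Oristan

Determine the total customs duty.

€7,681.40

Line 1 (47.23, Oristan, 3,980 units, €629,795.20):
Base rate for 47.23 is €1.93/unit.
Duty = 3,980 × €1.93 = €7,681.40.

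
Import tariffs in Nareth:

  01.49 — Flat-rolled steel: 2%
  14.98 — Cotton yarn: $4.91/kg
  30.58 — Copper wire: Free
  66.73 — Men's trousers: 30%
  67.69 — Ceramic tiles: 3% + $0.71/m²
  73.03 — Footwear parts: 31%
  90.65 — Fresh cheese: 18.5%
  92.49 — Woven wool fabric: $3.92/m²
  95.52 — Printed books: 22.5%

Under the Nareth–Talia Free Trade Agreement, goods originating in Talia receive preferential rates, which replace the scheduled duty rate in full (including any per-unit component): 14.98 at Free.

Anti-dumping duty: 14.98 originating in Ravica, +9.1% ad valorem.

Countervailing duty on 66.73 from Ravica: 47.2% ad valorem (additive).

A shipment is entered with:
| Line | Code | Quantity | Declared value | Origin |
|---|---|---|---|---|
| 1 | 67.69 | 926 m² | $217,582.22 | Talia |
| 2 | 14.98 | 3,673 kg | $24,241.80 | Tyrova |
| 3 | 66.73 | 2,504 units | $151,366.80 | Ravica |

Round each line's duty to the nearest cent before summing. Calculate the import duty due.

$142,074.53

Line 1 (67.69, Talia, 926 m², $217,582.22):
Base rate for 67.69 is 3% + $0.71/m².
Origin Talia is the FTA partner but 67.69 is not on the preference list; base rate stands.
Duty = $217,582.22 × 3% + 926 × $0.71 = $7,184.93.
Line 2 (14.98, Tyrova, 3,673 kg, $24,241.80):
Base rate for 14.98 is $4.91/kg.
14.98 has an FTA preferential rate, but origin Tyrova is not Talia; base rate stands.
The additional-duty order on 14.98 targets Ravica, not Tyrova; it does not apply.
Duty = 3,673 × $4.91 = $18,034.43.
Line 3 (66.73, Ravica, 2,504 units, $151,366.80):
Base rate for 66.73 is 30%.
Additional duty on 66.73 from Ravica: +47.2%. Applied ad valorem rate: 30% + 47.2% = 77.2%.
Duty = $151,366.80 × 77.2% = $116,855.17.
Total = $7,184.93 + $18,034.43 + $116,855.17 = $142,074.53.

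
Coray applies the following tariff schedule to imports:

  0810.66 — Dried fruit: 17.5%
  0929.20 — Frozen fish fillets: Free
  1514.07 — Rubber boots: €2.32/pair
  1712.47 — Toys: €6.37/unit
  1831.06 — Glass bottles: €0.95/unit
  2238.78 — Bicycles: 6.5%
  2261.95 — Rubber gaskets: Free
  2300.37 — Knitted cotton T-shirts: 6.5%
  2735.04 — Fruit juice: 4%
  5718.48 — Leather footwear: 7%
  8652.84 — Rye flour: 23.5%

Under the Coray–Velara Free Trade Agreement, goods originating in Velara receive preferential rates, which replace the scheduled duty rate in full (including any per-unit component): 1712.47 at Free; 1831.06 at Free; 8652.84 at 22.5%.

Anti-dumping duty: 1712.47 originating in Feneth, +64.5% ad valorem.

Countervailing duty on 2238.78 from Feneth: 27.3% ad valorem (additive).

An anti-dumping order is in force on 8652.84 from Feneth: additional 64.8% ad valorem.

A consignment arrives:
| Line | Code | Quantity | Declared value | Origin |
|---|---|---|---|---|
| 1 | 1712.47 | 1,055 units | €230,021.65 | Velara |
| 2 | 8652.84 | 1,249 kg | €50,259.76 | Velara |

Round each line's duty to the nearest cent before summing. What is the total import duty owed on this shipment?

€11,308.45

Line 1 (1712.47, Velara, 1,055 units, €230,021.65):
Base rate for 1712.47 is €6.37/unit.
Origin Velara qualifies under the Coray–Velara agreement and 1712.47 is covered: preferential rate Free applies instead.
The additional-duty order on 1712.47 targets Feneth, not Velara; it does not apply.
Duty = €230,021.65 × 0% = €0.00.
Line 2 (8652.84, Velara, 1,249 kg, €50,259.76):
Base rate for 8652.84 is 23.5%.
Origin Velara qualifies under the Coray–Velara agreement and 8652.84 is covered: preferential rate 22.5% applies instead.
The additional-duty order on 8652.84 targets Feneth, not Velara; it does not apply.
Duty = €50,259.76 × 22.5% = €11,308.45.
Total = €0.00 + €11,308.45 = €11,308.45.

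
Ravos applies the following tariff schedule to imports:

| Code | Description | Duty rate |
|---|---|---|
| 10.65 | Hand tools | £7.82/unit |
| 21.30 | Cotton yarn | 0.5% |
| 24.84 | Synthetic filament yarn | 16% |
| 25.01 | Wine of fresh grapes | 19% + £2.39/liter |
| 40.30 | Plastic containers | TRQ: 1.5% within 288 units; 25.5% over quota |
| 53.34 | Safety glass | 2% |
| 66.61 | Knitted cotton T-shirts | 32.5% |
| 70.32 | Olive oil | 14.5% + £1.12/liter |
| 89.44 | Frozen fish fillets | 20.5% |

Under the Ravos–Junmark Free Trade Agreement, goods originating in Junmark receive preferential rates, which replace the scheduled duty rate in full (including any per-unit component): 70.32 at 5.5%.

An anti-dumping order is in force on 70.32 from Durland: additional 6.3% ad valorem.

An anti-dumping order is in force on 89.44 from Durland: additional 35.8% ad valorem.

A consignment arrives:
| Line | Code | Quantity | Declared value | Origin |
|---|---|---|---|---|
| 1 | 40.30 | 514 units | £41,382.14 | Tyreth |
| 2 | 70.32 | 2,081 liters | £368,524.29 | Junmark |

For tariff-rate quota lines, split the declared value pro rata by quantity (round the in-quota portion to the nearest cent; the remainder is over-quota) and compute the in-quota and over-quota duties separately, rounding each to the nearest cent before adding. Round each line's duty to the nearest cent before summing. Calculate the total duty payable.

£25,256.43

Line 1 (40.30, Tyreth, 514 units, £41,382.14):
Code 40.30 is under a tariff-rate quota (threshold 288 units). In-quota: 288 units at 1.5%; over-quota: 226 units at 25.5%.
Pro-rata value split: in-quota = £41,382.14 × 288/514 = £23,186.88; over-quota = £41,382.14 − £23,186.88 = £18,195.26.
In-quota duty = £23,186.88 × 1.5% = £347.80. Over-quota duty = £18,195.26 × 25.5% = £4,639.79.
Line duty = £347.80 + £4,639.79 = £4,987.59.
Line 2 (70.32, Junmark, 2,081 liters, £368,524.29):
Base rate for 70.32 is 14.5% + £1.12/liter.
Origin Junmark qualifies under the Ravos–Junmark agreement and 70.32 is covered: preferential rate 5.5% applies instead.
The additional-duty order on 70.32 targets Durland, not Junmark; it does not apply.
Duty = £368,524.29 × 5.5% = £20,268.84.
Total = £4,987.59 + £20,268.84 = £25,256.43.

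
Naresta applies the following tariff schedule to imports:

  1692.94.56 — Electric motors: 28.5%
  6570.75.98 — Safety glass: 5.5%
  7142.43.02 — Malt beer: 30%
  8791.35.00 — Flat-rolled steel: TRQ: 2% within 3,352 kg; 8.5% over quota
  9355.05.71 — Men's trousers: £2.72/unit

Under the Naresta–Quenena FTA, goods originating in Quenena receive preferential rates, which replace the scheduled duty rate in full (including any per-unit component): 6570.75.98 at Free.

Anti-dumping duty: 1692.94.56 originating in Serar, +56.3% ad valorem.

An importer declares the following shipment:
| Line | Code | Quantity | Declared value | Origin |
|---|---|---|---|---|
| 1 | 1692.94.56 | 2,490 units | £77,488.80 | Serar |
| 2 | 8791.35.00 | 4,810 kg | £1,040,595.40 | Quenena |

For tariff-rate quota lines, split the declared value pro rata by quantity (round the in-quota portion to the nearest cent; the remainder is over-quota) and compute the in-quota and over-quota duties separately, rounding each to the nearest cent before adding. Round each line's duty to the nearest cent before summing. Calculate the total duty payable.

£107,024.95

Line 1 (1692.94.56, Serar, 2,490 units, £77,488.80):
Base rate for 1692.94.56 is 28.5%.
Additional duty on 1692.94.56 from Serar: +56.3%. Applied ad valorem rate: 28.5% + 56.3% = 84.8%.
Duty = £77,488.80 × 84.8% = £65,710.50.
Line 2 (8791.35.00, Quenena, 4,810 kg, £1,040,595.40):
Code 8791.35.00 is under a tariff-rate quota (threshold 3,352 kg). In-quota: 3,352 kg at 2%; over-quota: 1,458 kg at 8.5%.
Pro-rata value split: in-quota = £1,040,595.40 × 3,352/4,810 = £725,171.68; over-quota = £1,040,595.40 − £725,171.68 = £315,423.72.
In-quota duty = £725,171.68 × 2% = £14,503.43. Over-quota duty = £315,423.72 × 8.5% = £26,811.02.
Line duty = £14,503.43 + £26,811.02 = £41,314.45.
Total = £65,710.50 + £41,314.45 = £107,024.95.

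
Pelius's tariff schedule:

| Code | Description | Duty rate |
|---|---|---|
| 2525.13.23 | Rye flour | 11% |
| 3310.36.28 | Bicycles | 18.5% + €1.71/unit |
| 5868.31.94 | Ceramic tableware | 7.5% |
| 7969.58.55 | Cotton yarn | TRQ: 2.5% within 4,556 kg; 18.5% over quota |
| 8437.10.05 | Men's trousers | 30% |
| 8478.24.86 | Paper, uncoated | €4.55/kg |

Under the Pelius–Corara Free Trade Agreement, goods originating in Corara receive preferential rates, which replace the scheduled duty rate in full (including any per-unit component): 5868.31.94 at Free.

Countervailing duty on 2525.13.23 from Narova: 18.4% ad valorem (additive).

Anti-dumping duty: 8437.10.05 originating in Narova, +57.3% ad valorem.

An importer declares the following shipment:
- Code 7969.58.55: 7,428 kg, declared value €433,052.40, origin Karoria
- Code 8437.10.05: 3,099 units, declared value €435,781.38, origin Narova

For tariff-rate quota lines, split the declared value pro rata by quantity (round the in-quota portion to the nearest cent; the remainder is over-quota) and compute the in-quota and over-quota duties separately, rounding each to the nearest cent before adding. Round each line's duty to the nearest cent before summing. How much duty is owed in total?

Line 1 (7969.58.55, Karoria, 7,428 kg, €433,052.40):
Code 7969.58.55 is under a tariff-rate quota (threshold 4,556 kg). In-quota: 4,556 kg at 2.5%; over-quota: 2,872 kg at 18.5%.
Pro-rata value split: in-quota = €433,052.40 × 4,556/7,428 = €265,614.80; over-quota = €433,052.40 − €265,614.80 = €167,437.60.
In-quota duty = €265,614.80 × 2.5% = €6,640.37. Over-quota duty = €167,437.60 × 18.5% = €30,975.96.
Line duty = €6,640.37 + €30,975.96 = €37,616.33.
Line 2 (8437.10.05, Narova, 3,099 units, €435,781.38):
Base rate for 8437.10.05 is 30%.
Additional duty on 8437.10.05 from Narova: +57.3%. Applied ad valorem rate: 30% + 57.3% = 87.3%.
Duty = €435,781.38 × 87.3% = €380,437.14.
Total = €37,616.33 + €380,437.14 = €418,053.47.

€418,053.47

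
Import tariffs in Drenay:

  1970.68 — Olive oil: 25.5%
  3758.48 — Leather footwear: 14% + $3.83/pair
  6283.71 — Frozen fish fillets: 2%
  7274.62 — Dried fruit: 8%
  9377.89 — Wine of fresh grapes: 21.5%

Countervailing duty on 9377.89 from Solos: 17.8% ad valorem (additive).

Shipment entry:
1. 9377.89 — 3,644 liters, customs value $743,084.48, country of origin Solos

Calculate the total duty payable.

$292,032.20

Line 1 (9377.89, Solos, 3,644 liters, $743,084.48):
Base rate for 9377.89 is 21.5%.
Additional duty on 9377.89 from Solos: +17.8%. Applied ad valorem rate: 21.5% + 17.8% = 39.3%.
Duty = $743,084.48 × 39.3% = $292,032.20.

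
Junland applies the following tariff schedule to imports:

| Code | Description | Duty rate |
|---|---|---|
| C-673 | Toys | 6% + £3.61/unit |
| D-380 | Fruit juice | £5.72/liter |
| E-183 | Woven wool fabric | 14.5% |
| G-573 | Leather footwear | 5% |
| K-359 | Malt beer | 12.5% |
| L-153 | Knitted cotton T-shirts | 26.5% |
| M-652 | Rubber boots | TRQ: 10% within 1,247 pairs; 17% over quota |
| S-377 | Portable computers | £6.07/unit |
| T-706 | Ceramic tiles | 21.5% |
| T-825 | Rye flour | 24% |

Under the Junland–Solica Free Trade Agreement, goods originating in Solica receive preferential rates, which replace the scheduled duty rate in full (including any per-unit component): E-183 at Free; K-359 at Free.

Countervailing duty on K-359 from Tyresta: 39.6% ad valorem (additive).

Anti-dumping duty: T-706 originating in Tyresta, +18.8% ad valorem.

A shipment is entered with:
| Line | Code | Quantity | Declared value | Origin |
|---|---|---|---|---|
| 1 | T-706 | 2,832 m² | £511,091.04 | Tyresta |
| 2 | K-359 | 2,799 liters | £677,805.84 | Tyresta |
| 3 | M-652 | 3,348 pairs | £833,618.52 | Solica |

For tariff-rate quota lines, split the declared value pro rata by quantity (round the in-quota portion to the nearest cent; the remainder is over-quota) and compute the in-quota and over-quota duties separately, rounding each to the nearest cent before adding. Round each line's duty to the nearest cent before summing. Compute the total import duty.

£679,087.34

Line 1 (T-706, Tyresta, 2,832 m², £511,091.04):
Base rate for T-706 is 21.5%.
Additional duty on T-706 from Tyresta: +18.8%. Applied ad valorem rate: 21.5% + 18.8% = 40.3%.
Duty = £511,091.04 × 40.3% = £205,969.69.
Line 2 (K-359, Tyresta, 2,799 liters, £677,805.84):
Base rate for K-359 is 12.5%.
K-359 has an FTA preferential rate, but origin Tyresta is not Solica; base rate stands.
Additional duty on K-359 from Tyresta: +39.6%. Applied ad valorem rate: 12.5% + 39.6% = 52.1%.
Duty = £677,805.84 × 52.1% = £353,136.84.
Line 3 (M-652, Solica, 3,348 pairs, £833,618.52):
Code M-652 is under a tariff-rate quota (threshold 1,247 pairs). In-quota: 1,247 pairs at 10%; over-quota: 2,101 pairs at 17%.
Pro-rata value split: in-quota = £833,618.52 × 1,247/3,348 = £310,490.53; over-quota = £833,618.52 − £310,490.53 = £523,127.99.
In-quota duty = £310,490.53 × 10% = £31,049.05. Over-quota duty = £523,127.99 × 17% = £88,931.76.
Line duty = £31,049.05 + £88,931.76 = £119,980.81.
Total = £205,969.69 + £353,136.84 + £119,980.81 = £679,087.34.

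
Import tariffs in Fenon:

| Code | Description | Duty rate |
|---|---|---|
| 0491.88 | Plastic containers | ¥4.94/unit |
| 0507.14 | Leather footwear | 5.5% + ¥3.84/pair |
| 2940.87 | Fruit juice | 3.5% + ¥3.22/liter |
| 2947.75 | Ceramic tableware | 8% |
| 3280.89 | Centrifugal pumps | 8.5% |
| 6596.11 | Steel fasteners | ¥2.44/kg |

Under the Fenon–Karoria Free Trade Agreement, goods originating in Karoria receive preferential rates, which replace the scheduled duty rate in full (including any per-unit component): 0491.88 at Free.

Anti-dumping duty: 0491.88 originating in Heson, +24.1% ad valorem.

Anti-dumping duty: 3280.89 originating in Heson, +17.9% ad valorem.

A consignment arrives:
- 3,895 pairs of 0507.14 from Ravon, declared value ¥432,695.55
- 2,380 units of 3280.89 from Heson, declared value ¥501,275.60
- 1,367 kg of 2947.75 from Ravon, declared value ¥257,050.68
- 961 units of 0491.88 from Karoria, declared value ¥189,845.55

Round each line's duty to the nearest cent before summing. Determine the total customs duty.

Line 1 (0507.14, Ravon, 3,895 pairs, ¥432,695.55):
Base rate for 0507.14 is 5.5% + ¥3.84/pair.
Duty = ¥432,695.55 × 5.5% + 3,895 × ¥3.84 = ¥38,755.06.
Line 2 (3280.89, Heson, 2,380 units, ¥501,275.60):
Base rate for 3280.89 is 8.5%.
Additional duty on 3280.89 from Heson: +17.9%. Applied ad valorem rate: 8.5% + 17.9% = 26.4%.
Duty = ¥501,275.60 × 26.4% = ¥132,336.76.
Line 3 (2947.75, Ravon, 1,367 kg, ¥257,050.68):
Base rate for 2947.75 is 8%.
Duty = ¥257,050.68 × 8% = ¥20,564.05.
Line 4 (0491.88, Karoria, 961 units, ¥189,845.55):
Base rate for 0491.88 is ¥4.94/unit.
Origin Karoria qualifies under the Fenon–Karoria agreement and 0491.88 is covered: preferential rate Free applies instead.
The additional-duty order on 0491.88 targets Heson, not Karoria; it does not apply.
Duty = ¥189,845.55 × 0% = ¥0.00.
Total = ¥38,755.06 + ¥132,336.76 + ¥20,564.05 + ¥0.00 = ¥191,655.87.

¥191,655.87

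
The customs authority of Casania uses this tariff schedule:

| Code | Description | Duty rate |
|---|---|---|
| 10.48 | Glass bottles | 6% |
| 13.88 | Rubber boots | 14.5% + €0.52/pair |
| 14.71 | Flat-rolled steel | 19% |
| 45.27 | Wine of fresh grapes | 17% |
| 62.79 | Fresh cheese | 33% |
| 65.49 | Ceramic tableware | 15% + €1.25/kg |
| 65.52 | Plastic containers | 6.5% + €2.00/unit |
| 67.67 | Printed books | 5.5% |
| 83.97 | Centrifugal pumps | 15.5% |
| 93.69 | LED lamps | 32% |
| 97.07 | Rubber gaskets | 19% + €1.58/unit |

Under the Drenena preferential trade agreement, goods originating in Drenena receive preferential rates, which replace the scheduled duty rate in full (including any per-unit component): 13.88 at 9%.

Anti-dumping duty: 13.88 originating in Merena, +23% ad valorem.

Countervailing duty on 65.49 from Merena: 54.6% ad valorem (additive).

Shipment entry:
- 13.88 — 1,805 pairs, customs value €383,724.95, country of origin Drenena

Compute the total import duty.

€34,535.25

Line 1 (13.88, Drenena, 1,805 pairs, €383,724.95):
Base rate for 13.88 is 14.5% + €0.52/pair.
Origin Drenena qualifies under the Casania–Drenena agreement and 13.88 is covered: preferential rate 9% applies instead.
The additional-duty order on 13.88 targets Merena, not Drenena; it does not apply.
Duty = €383,724.95 × 9% = €34,535.25.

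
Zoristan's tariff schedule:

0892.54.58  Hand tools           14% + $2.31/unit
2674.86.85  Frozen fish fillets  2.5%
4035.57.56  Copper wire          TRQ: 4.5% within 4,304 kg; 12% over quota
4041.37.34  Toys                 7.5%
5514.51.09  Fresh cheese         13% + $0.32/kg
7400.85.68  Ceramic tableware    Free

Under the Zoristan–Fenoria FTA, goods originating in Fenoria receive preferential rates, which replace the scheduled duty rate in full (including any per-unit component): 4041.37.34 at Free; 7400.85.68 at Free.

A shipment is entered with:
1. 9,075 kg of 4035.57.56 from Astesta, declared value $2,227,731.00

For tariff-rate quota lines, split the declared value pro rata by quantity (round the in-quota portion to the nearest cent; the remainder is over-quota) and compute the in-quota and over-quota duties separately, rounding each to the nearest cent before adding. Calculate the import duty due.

$188,086.78

Line 1 (4035.57.56, Astesta, 9,075 kg, $2,227,731.00):
Code 4035.57.56 is under a tariff-rate quota (threshold 4,304 kg). In-quota: 4,304 kg at 4.5%; over-quota: 4,771 kg at 12%.
Pro-rata value split: in-quota = $2,227,731.00 × 4,304/9,075 = $1,056,545.92; over-quota = $2,227,731.00 − $1,056,545.92 = $1,171,185.08.
In-quota duty = $1,056,545.92 × 4.5% = $47,544.57. Over-quota duty = $1,171,185.08 × 12% = $140,542.21.
Line duty = $47,544.57 + $140,542.21 = $188,086.78.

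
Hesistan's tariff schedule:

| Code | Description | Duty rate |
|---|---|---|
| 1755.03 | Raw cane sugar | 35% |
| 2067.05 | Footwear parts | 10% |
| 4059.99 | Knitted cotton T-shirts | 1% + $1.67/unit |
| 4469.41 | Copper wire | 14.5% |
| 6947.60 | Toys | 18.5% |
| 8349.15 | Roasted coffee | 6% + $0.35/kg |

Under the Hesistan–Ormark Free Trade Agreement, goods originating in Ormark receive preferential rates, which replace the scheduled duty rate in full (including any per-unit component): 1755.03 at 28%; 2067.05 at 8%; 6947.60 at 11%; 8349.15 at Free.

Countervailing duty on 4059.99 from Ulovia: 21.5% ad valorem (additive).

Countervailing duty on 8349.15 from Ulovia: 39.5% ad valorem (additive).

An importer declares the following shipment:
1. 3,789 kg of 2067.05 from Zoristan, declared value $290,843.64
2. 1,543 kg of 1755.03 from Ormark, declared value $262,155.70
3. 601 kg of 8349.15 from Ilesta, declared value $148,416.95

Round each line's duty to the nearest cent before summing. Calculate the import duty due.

$111,603.33

Line 1 (2067.05, Zoristan, 3,789 kg, $290,843.64):
Base rate for 2067.05 is 10%.
2067.05 has an FTA preferential rate, but origin Zoristan is not Ormark; base rate stands.
Duty = $290,843.64 × 10% = $29,084.36.
Line 2 (1755.03, Ormark, 1,543 kg, $262,155.70):
Base rate for 1755.03 is 35%.
Origin Ormark qualifies under the Hesistan–Ormark agreement and 1755.03 is covered: preferential rate 28% applies instead.
Duty = $262,155.70 × 28% = $73,403.60.
Line 3 (8349.15, Ilesta, 601 kg, $148,416.95):
Base rate for 8349.15 is 6% + $0.35/kg.
8349.15 has an FTA preferential rate, but origin Ilesta is not Ormark; base rate stands.
The additional-duty order on 8349.15 targets Ulovia, not Ilesta; it does not apply.
Duty = $148,416.95 × 6% + 601 × $0.35 = $9,115.37.
Total = $29,084.36 + $73,403.60 + $9,115.37 = $111,603.33.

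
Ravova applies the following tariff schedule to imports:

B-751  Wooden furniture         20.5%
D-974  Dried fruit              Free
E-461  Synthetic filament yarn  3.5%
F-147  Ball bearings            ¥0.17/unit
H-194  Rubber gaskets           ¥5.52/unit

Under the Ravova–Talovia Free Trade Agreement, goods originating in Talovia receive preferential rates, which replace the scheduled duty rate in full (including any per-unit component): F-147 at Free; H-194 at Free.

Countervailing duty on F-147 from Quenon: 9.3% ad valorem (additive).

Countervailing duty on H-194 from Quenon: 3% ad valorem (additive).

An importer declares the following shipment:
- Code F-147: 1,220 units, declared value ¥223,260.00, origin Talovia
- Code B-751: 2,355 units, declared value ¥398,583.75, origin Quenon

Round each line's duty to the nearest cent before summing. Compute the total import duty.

¥81,709.67

Line 1 (F-147, Talovia, 1,220 units, ¥223,260.00):
Base rate for F-147 is ¥0.17/unit.
Origin Talovia qualifies under the Ravova–Talovia agreement and F-147 is covered: preferential rate Free applies instead.
The additional-duty order on F-147 targets Quenon, not Talovia; it does not apply.
Duty = ¥223,260.00 × 0% = ¥0.00.
Line 2 (B-751, Quenon, 2,355 units, ¥398,583.75):
Base rate for B-751 is 20.5%.
Duty = ¥398,583.75 × 20.5% = ¥81,709.67.
Total = ¥0.00 + ¥81,709.67 = ¥81,709.67.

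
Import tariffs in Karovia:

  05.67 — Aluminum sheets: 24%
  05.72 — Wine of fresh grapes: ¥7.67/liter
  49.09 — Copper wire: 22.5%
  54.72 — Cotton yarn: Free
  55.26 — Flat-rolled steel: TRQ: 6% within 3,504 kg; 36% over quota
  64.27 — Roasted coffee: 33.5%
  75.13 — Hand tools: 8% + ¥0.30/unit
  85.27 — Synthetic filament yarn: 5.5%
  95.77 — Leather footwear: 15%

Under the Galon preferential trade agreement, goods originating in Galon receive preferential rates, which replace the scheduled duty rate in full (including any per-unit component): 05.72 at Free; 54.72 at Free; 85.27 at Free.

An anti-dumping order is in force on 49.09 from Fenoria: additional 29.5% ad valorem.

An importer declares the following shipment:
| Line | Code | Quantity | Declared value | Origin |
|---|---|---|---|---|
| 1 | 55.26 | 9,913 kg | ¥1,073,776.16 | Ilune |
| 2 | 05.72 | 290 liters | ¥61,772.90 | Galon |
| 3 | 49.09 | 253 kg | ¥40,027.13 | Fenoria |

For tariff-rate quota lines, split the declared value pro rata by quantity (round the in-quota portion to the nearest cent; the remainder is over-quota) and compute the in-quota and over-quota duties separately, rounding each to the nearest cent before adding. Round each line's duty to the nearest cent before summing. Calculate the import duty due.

¥293,507.55

Line 1 (55.26, Ilune, 9,913 kg, ¥1,073,776.16):
Code 55.26 is under a tariff-rate quota (threshold 3,504 kg). In-quota: 3,504 kg at 6%; over-quota: 6,409 kg at 36%.
Pro-rata value split: in-quota = ¥1,073,776.16 × 3,504/9,913 = ¥379,553.28; over-quota = ¥1,073,776.16 − ¥379,553.28 = ¥694,222.88.
In-quota duty = ¥379,553.28 × 6% = ¥22,773.20. Over-quota duty = ¥694,222.88 × 36% = ¥249,920.24.
Line duty = ¥22,773.20 + ¥249,920.24 = ¥272,693.44.
Line 2 (05.72, Galon, 290 liters, ¥61,772.90):
Base rate for 05.72 is ¥7.67/liter.
Origin Galon qualifies under the Karovia–Galon agreement and 05.72 is covered: preferential rate Free applies instead.
Duty = ¥61,772.90 × 0% = ¥0.00.
Line 3 (49.09, Fenoria, 253 kg, ¥40,027.13):
Base rate for 49.09 is 22.5%.
Additional duty on 49.09 from Fenoria: +29.5%. Applied ad valorem rate: 22.5% + 29.5% = 52%.
Duty = ¥40,027.13 × 52% = ¥20,814.11.
Total = ¥272,693.44 + ¥0.00 + ¥20,814.11 = ¥293,507.55.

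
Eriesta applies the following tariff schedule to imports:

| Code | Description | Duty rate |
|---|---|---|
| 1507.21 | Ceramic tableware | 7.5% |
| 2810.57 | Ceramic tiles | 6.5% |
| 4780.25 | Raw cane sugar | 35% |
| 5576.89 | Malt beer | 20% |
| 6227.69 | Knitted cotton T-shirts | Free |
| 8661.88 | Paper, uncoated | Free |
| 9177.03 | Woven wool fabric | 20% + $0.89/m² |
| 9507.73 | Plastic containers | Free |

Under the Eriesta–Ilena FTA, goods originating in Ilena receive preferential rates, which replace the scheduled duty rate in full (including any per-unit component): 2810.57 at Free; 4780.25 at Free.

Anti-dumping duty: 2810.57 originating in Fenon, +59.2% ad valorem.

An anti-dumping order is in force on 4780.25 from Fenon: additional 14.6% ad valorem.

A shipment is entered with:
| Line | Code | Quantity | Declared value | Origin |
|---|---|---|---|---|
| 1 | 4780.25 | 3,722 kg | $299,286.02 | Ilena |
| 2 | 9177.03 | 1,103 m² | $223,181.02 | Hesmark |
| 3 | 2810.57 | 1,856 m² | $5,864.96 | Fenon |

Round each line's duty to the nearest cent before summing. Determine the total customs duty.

Line 1 (4780.25, Ilena, 3,722 kg, $299,286.02):
Base rate for 4780.25 is 35%.
Origin Ilena qualifies under the Eriesta–Ilena agreement and 4780.25 is covered: preferential rate Free applies instead.
The additional-duty order on 4780.25 targets Fenon, not Ilena; it does not apply.
Duty = $299,286.02 × 0% = $0.00.
Line 2 (9177.03, Hesmark, 1,103 m², $223,181.02):
Base rate for 9177.03 is 20% + $0.89/m².
Duty = $223,181.02 × 20% + 1,103 × $0.89 = $45,617.87.
Line 3 (2810.57, Fenon, 1,856 m², $5,864.96):
Base rate for 2810.57 is 6.5%.
2810.57 has an FTA preferential rate, but origin Fenon is not Ilena; base rate stands.
Additional duty on 2810.57 from Fenon: +59.2%. Applied ad valorem rate: 6.5% + 59.2% = 65.7%.
Duty = $5,864.96 × 65.7% = $3,853.28.
Total = $0.00 + $45,617.87 + $3,853.28 = $49,471.15.

$49,471.15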